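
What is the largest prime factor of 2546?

67

2546 = 2 · 1273
1273 = 19 · 67
67 is prime.
So 2546 = 2 · 19 · 67; the largest prime factor is 67.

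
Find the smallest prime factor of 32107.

32107 is odd.
Digit sum 13, not divisible by 3.
Ends in 7: not divisible by 5.
7: 32107 = 7·4586 + 5
11: 32107 = 11·2918 + 9
13: 32107 = 13·2469 + 10
17: 32107 = 17·1888 + 11
19: 32107 = 19·1689 + 16
23: 32107 = 23·1395 + 22
29: 32107 = 29·1107 + 4
31: 32107 = 31·1035 + 22
37: 32107 = 37·867 + 28
41: 32107 = 41·783 + 4
43: 32107 = 43·746 + 29
47: 32107 = 47·683 + 6
53: 32107 = 53·605 + 42
59: 32107 = 59·544 + 11
61: 32107 = 61·526 + 21
67: 32107 = 67·479 + 14
71: 32107 = 71·452 + 15
73: 32107 = 73·439 + 60
79: 32107 = 79·406 + 33
83: 32107 = 83·386 + 69
89: 32107 = 89·360 + 67
97: 32107 = 97·331

97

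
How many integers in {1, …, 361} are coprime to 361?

Factor: 361 = 19^2.
φ(361) = 19^1·(19−1) = 342.

342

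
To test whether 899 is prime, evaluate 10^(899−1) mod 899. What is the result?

71

10^1 ≡ 10 (mod 899)
10^2 ≡ 10^2 = 100 ≡ 100 (mod 899)
10^4 ≡ 100^2 = 10000 ≡ 111 (mod 899)
10^8 ≡ 111^2 = 12321 ≡ 634 (mod 899)
10^16 ≡ 634^2 = 401956 ≡ 103 (mod 899)
10^32 ≡ 103^2 = 10609 ≡ 720 (mod 899)
10^64 ≡ 720^2 = 518400 ≡ 576 (mod 899)
10^128 ≡ 576^2 = 331776 ≡ 45 (mod 899)
10^256 ≡ 45^2 = 2025 ≡ 227 (mod 899)
10^512 ≡ 227^2 = 51529 ≡ 286 (mod 899)
898 = 512 + 256 + 128 + 2 in binary powers of 2.
So 10^898 ≡ 286 · 227 · 45 · 100 ≡ 71 (mod 899).
Since 71 ≠ 1, base 10 is a Fermat witness: 899 is composite.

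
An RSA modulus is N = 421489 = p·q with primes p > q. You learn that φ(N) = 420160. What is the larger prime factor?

809

φ(n) = (p−1)(q−1) = n − (p+q) + 1, so p + q = 421489 − 420160 + 1 = 1330.
p and q are the roots of t² − 1330t + 421489 = 0.
Discriminant: 1330² − 4·421489 = 1768900 − 1685956 = 82944; √82944 = 288.
q = (1330 − 288)/2 = 521, p = (1330 + 288)/2 = 809.
Check: 521 · 809 = 421489.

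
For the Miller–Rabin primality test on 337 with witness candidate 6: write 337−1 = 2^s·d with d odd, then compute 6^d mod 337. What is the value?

252

337 − 1 = 336 = 2^4 · 21, so d = 21.
6^1 ≡ 6 (mod 337)
6^2 ≡ 6^2 = 36 ≡ 36 (mod 337)
6^4 ≡ 36^2 = 1296 ≡ 285 (mod 337)
6^8 ≡ 285^2 = 81225 ≡ 8 (mod 337)
6^16 ≡ 8^2 = 64 ≡ 64 (mod 337)
21 = 16 + 4 + 1 in binary powers of 2.
So 6^21 ≡ 64 · 285 · 6 ≡ 252 (mod 337).
Squaring chain: 252 → 148 → 336 → 1; reaches −1, so base 6 does not prove 337 composite.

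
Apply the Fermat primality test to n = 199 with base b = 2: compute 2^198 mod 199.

1

2^1 ≡ 2 (mod 199)
2^2 ≡ 2^2 = 4 ≡ 4 (mod 199)
2^4 ≡ 4^2 = 16 ≡ 16 (mod 199)
2^8 ≡ 16^2 = 256 ≡ 57 (mod 199)
2^16 ≡ 57^2 = 3249 ≡ 65 (mod 199)
2^32 ≡ 65^2 = 4225 ≡ 46 (mod 199)
2^64 ≡ 46^2 = 2116 ≡ 126 (mod 199)
2^128 ≡ 126^2 = 15876 ≡ 155 (mod 199)
198 = 128 + 64 + 4 + 2 in binary powers of 2.
So 2^198 ≡ 155 · 126 · 16 · 4 ≡ 1 (mod 199).
Since the result is 1, base 2 gives no evidence that 199 is composite.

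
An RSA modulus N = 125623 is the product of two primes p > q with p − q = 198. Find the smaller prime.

Since p = q + 198, we have 125623 = q(q + 198), so q² + 198q − 125623 = 0.
Discriminant: 198² + 4·125623 = 39204 + 502492 = 541696; √541696 = 736.
q = (−198 + 736)/2 = 269, and p = q + 198 = 467.
Check: 269 · 467 = 125623.

269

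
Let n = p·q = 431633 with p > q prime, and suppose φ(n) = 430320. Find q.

653

φ(n) = (p−1)(q−1) = n − (p+q) + 1, so p + q = 431633 − 430320 + 1 = 1314.
p and q are the roots of t² − 1314t + 431633 = 0.
Discriminant: 1314² − 4·431633 = 1726596 − 1726532 = 64; √64 = 8.
q = (1314 − 8)/2 = 653, p = (1314 + 8)/2 = 661.
Check: 653 · 661 = 431633.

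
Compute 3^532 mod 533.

81

3^1 ≡ 3 (mod 533)
3^2 ≡ 3^2 = 9 ≡ 9 (mod 533)
3^4 ≡ 9^2 = 81 ≡ 81 (mod 533)
3^8 ≡ 81^2 = 6561 ≡ 165 (mod 533)
3^16 ≡ 165^2 = 27225 ≡ 42 (mod 533)
3^32 ≡ 42^2 = 1764 ≡ 165 (mod 533)
3^64 ≡ 165^2 = 27225 ≡ 42 (mod 533)
3^128 ≡ 42^2 = 1764 ≡ 165 (mod 533)
3^256 ≡ 165^2 = 27225 ≡ 42 (mod 533)
3^512 ≡ 42^2 = 1764 ≡ 165 (mod 533)
532 = 512 + 16 + 4 in binary powers of 2.
So 3^532 ≡ 165 · 42 · 81 ≡ 81 (mod 533).
Since 81 ≠ 1, base 3 is a Fermat witness: 533 is composite.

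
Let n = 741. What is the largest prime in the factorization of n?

19

741 = 3 · 247
247 = 13 · 19
19 is prime.
So 741 = 3 · 13 · 19; the largest prime factor is 19.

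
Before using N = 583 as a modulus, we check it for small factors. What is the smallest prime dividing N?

583 is odd.
Digit sum 16, not divisible by 3.
Ends in 3: not divisible by 5.
7: 583 = 7·83 + 2
11: 583 = 11·53

11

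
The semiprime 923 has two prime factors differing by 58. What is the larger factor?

71

Since p = q + 58, we have 923 = q(q + 58), so q² + 58q − 923 = 0.
Discriminant: 58² + 4·923 = 3364 + 3692 = 7056; √7056 = 84.
q = (−58 + 84)/2 = 13, and p = q + 58 = 71.
Check: 13 · 71 = 923.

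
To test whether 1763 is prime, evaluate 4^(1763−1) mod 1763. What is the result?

508

4^1 ≡ 4 (mod 1763)
4^2 ≡ 4^2 = 16 ≡ 16 (mod 1763)
4^4 ≡ 16^2 = 256 ≡ 256 (mod 1763)
4^8 ≡ 256^2 = 65536 ≡ 305 (mod 1763)
4^16 ≡ 305^2 = 93025 ≡ 1349 (mod 1763)
4^32 ≡ 1349^2 = 1819801 ≡ 385 (mod 1763)
4^64 ≡ 385^2 = 148225 ≡ 133 (mod 1763)
4^128 ≡ 133^2 = 17689 ≡ 59 (mod 1763)
4^256 ≡ 59^2 = 3481 ≡ 1718 (mod 1763)
4^512 ≡ 1718^2 = 2951524 ≡ 262 (mod 1763)
4^1024 ≡ 262^2 = 68644 ≡ 1650 (mod 1763)
1762 = 1024 + 512 + 128 + 64 + 32 + 2 in binary powers of 2.
So 4^1762 ≡ 1650 · 262 · 59 · 133 · 385 · 16 ≡ 508 (mod 1763).
Since 508 ≠ 1, base 4 is a Fermat witness: 1763 is composite.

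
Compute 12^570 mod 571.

1

12^1 ≡ 12 (mod 571)
12^2 ≡ 12^2 = 144 ≡ 144 (mod 571)
12^4 ≡ 144^2 = 20736 ≡ 180 (mod 571)
12^8 ≡ 180^2 = 32400 ≡ 424 (mod 571)
12^16 ≡ 424^2 = 179776 ≡ 482 (mod 571)
12^32 ≡ 482^2 = 232324 ≡ 498 (mod 571)
12^64 ≡ 498^2 = 248004 ≡ 190 (mod 571)
12^128 ≡ 190^2 = 36100 ≡ 127 (mod 571)
12^256 ≡ 127^2 = 16129 ≡ 141 (mod 571)
12^512 ≡ 141^2 = 19881 ≡ 467 (mod 571)
570 = 512 + 32 + 16 + 8 + 2 in binary powers of 2.
So 12^570 ≡ 467 · 498 · 482 · 424 · 144 ≡ 1 (mod 571).
Since the result is 1, base 12 gives no evidence that 571 is composite.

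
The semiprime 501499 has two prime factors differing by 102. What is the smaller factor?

659

Since p = q + 102, we have 501499 = q(q + 102), so q² + 102q − 501499 = 0.
Discriminant: 102² + 4·501499 = 10404 + 2005996 = 2016400; √2016400 = 1420.
q = (−102 + 1420)/2 = 659, and p = q + 102 = 761.
Check: 659 · 761 = 501499.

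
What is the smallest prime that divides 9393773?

9393773 is odd.
Digit sum 41, not divisible by 3.
Ends in 3: not divisible by 5.
7: 9393773 = 7·1341967 + 4
11: 9393773 = 11·853979 + 4
13: 9393773 = 13·722597 + 12
17: 9393773 = 17·552574 + 15
19: 9393773 = 19·494409 + 2
23: 9393773 = 23·408424 + 21
29: 9393773 = 29·323923 + 6
31: 9393773 = 31·303024 + 29
37: 9393773 = 37·253885 + 28
41: 9393773 = 41·229116 + 17
43: 9393773 = 43·218459 + 36
47: 9393773 = 47·199867 + 24
53: 9393773 = 53·177241

53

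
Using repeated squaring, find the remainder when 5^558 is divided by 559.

5^1 ≡ 5 (mod 559)
5^2 ≡ 5^2 = 25 ≡ 25 (mod 559)
5^4 ≡ 25^2 = 625 ≡ 66 (mod 559)
5^8 ≡ 66^2 = 4356 ≡ 443 (mod 559)
5^16 ≡ 443^2 = 196249 ≡ 40 (mod 559)
5^32 ≡ 40^2 = 1600 ≡ 482 (mod 559)
5^64 ≡ 482^2 = 232324 ≡ 339 (mod 559)
5^128 ≡ 339^2 = 114921 ≡ 326 (mod 559)
5^256 ≡ 326^2 = 106276 ≡ 66 (mod 559)
5^512 ≡ 66^2 = 4356 ≡ 443 (mod 559)
558 = 512 + 32 + 8 + 4 + 2 in binary powers of 2.
So 5^558 ≡ 443 · 482 · 443 · 66 · 25 ≡ 428 (mod 559).
Since 428 ≠ 1, base 5 is a Fermat witness: 559 is composite.

428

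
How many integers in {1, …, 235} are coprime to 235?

Factor: 235 = 5 · 47.
φ(235) = (5−1) · (47−1) = 4 · 46 = 184.

184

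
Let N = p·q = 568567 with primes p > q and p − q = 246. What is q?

641

Since p = q + 246, we have 568567 = q(q + 246), so q² + 246q − 568567 = 0.
Discriminant: 246² + 4·568567 = 60516 + 2274268 = 2334784; √2334784 = 1528.
q = (−246 + 1528)/2 = 641, and p = q + 246 = 887.
Check: 641 · 887 = 568567.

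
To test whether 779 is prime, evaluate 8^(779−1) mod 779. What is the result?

8^1 ≡ 8 (mod 779)
8^2 ≡ 8^2 = 64 ≡ 64 (mod 779)
8^4 ≡ 64^2 = 4096 ≡ 201 (mod 779)
8^8 ≡ 201^2 = 40401 ≡ 672 (mod 779)
8^16 ≡ 672^2 = 451584 ≡ 543 (mod 779)
8^32 ≡ 543^2 = 294849 ≡ 387 (mod 779)
8^64 ≡ 387^2 = 149769 ≡ 201 (mod 779)
8^128 ≡ 201^2 = 40401 ≡ 672 (mod 779)
8^256 ≡ 672^2 = 451584 ≡ 543 (mod 779)
8^512 ≡ 543^2 = 294849 ≡ 387 (mod 779)
778 = 512 + 256 + 8 + 2 in binary powers of 2.
So 8^778 ≡ 387 · 543 · 672 · 64 ≡ 353 (mod 779).
Since 353 ≠ 1, base 8 is a Fermat witness: 779 is composite.

353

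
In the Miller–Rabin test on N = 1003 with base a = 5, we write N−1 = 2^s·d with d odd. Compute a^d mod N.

694

1003 − 1 = 1002 = 2^1 · 501, so d = 501.
5^1 ≡ 5 (mod 1003)
5^2 ≡ 5^2 = 25 ≡ 25 (mod 1003)
5^4 ≡ 25^2 = 625 ≡ 625 (mod 1003)
5^8 ≡ 625^2 = 390625 ≡ 458 (mod 1003)
5^16 ≡ 458^2 = 209764 ≡ 137 (mod 1003)
5^32 ≡ 137^2 = 18769 ≡ 715 (mod 1003)
5^64 ≡ 715^2 = 511225 ≡ 698 (mod 1003)
5^128 ≡ 698^2 = 487204 ≡ 749 (mod 1003)
5^256 ≡ 749^2 = 561001 ≡ 324 (mod 1003)
501 = 256 + 128 + 64 + 32 + 16 + 4 + 1 in binary powers of 2.
So 5^501 ≡ 324 · 749 · 698 · 715 · 137 · 625 · 5 ≡ 694 (mod 1003).
Squaring chain: 694; never reaches −1, so base 5 is a Miller–Rabin witness that 1003 is composite.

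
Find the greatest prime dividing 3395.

3395 = 5 · 679
679 = 7 · 97
97 is prime.
So 3395 = 5 · 7 · 97; the largest prime factor is 97.

97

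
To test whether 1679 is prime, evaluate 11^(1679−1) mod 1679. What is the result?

791

11^1 ≡ 11 (mod 1679)
11^2 ≡ 11^2 = 121 ≡ 121 (mod 1679)
11^4 ≡ 121^2 = 14641 ≡ 1209 (mod 1679)
11^8 ≡ 1209^2 = 1461681 ≡ 951 (mod 1679)
11^16 ≡ 951^2 = 904401 ≡ 1099 (mod 1679)
11^32 ≡ 1099^2 = 1207801 ≡ 600 (mod 1679)
11^64 ≡ 600^2 = 360000 ≡ 694 (mod 1679)
11^128 ≡ 694^2 = 481636 ≡ 1442 (mod 1679)
11^256 ≡ 1442^2 = 2079364 ≡ 762 (mod 1679)
11^512 ≡ 762^2 = 580644 ≡ 1389 (mod 1679)
11^1024 ≡ 1389^2 = 1929321 ≡ 150 (mod 1679)
1678 = 1024 + 512 + 128 + 8 + 4 + 2 in binary powers of 2.
So 11^1678 ≡ 150 · 1389 · 1442 · 951 · 1209 · 121 ≡ 791 (mod 1679).
Since 791 ≠ 1, base 11 is a Fermat witness: 1679 is composite.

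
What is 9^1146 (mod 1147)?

1062

9^1 ≡ 9 (mod 1147)
9^2 ≡ 9^2 = 81 ≡ 81 (mod 1147)
9^4 ≡ 81^2 = 6561 ≡ 826 (mod 1147)
9^8 ≡ 826^2 = 682276 ≡ 958 (mod 1147)
9^16 ≡ 958^2 = 917764 ≡ 164 (mod 1147)
9^32 ≡ 164^2 = 26896 ≡ 515 (mod 1147)
9^64 ≡ 515^2 = 265225 ≡ 268 (mod 1147)
9^128 ≡ 268^2 = 71824 ≡ 710 (mod 1147)
9^256 ≡ 710^2 = 504100 ≡ 567 (mod 1147)
9^512 ≡ 567^2 = 321489 ≡ 329 (mod 1147)
9^1024 ≡ 329^2 = 108241 ≡ 423 (mod 1147)
1146 = 1024 + 64 + 32 + 16 + 8 + 2 in binary powers of 2.
So 9^1146 ≡ 423 · 268 · 515 · 164 · 958 · 81 ≡ 1062 (mod 1147).
Since 1062 ≠ 1, base 9 is a Fermat witness: 1147 is composite.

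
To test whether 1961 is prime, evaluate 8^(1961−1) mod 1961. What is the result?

8^1 ≡ 8 (mod 1961)
8^2 ≡ 8^2 = 64 ≡ 64 (mod 1961)
8^4 ≡ 64^2 = 4096 ≡ 174 (mod 1961)
8^8 ≡ 174^2 = 30276 ≡ 861 (mod 1961)
8^16 ≡ 861^2 = 741321 ≡ 63 (mod 1961)
8^32 ≡ 63^2 = 3969 ≡ 47 (mod 1961)
8^64 ≡ 47^2 = 2209 ≡ 248 (mod 1961)
8^128 ≡ 248^2 = 61504 ≡ 713 (mod 1961)
8^256 ≡ 713^2 = 508369 ≡ 470 (mod 1961)
8^512 ≡ 470^2 = 220900 ≡ 1268 (mod 1961)
8^1024 ≡ 1268^2 = 1607824 ≡ 1765 (mod 1961)
1960 = 1024 + 512 + 256 + 128 + 32 + 8 in binary powers of 2.
So 8^1960 ≡ 1765 · 1268 · 470 · 713 · 47 · 861 ≡ 1765 (mod 1961).
Since 1765 ≠ 1, base 8 is a Fermat witness: 1961 is composite.

1765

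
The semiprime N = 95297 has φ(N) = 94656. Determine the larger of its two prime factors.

409

φ(n) = (p−1)(q−1) = n − (p+q) + 1, so p + q = 95297 − 94656 + 1 = 642.
p and q are the roots of t² − 642t + 95297 = 0.
Discriminant: 642² − 4·95297 = 412164 − 381188 = 30976; √30976 = 176.
q = (642 − 176)/2 = 233, p = (642 + 176)/2 = 409.
Check: 233 · 409 = 95297.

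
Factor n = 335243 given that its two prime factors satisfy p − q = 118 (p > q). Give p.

Since p = q + 118, we have 335243 = q(q + 118), so q² + 118q − 335243 = 0.
Discriminant: 118² + 4·335243 = 13924 + 1340972 = 1354896; √1354896 = 1164.
q = (−118 + 1164)/2 = 523, and p = q + 118 = 641.
Check: 523 · 641 = 335243.

641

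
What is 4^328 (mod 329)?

242

4^1 ≡ 4 (mod 329)
4^2 ≡ 4^2 = 16 ≡ 16 (mod 329)
4^4 ≡ 16^2 = 256 ≡ 256 (mod 329)
4^8 ≡ 256^2 = 65536 ≡ 65 (mod 329)
4^16 ≡ 65^2 = 4225 ≡ 277 (mod 329)
4^32 ≡ 277^2 = 76729 ≡ 72 (mod 329)
4^64 ≡ 72^2 = 5184 ≡ 249 (mod 329)
4^128 ≡ 249^2 = 62001 ≡ 149 (mod 329)
4^256 ≡ 149^2 = 22201 ≡ 158 (mod 329)
328 = 256 + 64 + 8 in binary powers of 2.
So 4^328 ≡ 158 · 249 · 65 ≡ 242 (mod 329).
Since 242 ≠ 1, base 4 is a Fermat witness: 329 is composite.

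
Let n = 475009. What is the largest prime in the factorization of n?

475009 = 59 · 8051
8051 = 83 · 97
97 is prime.
So 475009 = 59 · 83 · 97; the largest prime factor is 97.

97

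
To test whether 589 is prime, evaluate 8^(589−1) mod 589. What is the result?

419

8^1 ≡ 8 (mod 589)
8^2 ≡ 8^2 = 64 ≡ 64 (mod 589)
8^4 ≡ 64^2 = 4096 ≡ 562 (mod 589)
8^8 ≡ 562^2 = 315844 ≡ 140 (mod 589)
8^16 ≡ 140^2 = 19600 ≡ 163 (mod 589)
8^32 ≡ 163^2 = 26569 ≡ 64 (mod 589)
8^64 ≡ 64^2 = 4096 ≡ 562 (mod 589)
8^128 ≡ 562^2 = 315844 ≡ 140 (mod 589)
8^256 ≡ 140^2 = 19600 ≡ 163 (mod 589)
8^512 ≡ 163^2 = 26569 ≡ 64 (mod 589)
588 = 512 + 64 + 8 + 4 in binary powers of 2.
So 8^588 ≡ 64 · 562 · 140 · 562 ≡ 419 (mod 589).
Since 419 ≠ 1, base 8 is a Fermat witness: 589 is composite.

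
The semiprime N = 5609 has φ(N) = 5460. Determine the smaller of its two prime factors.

φ(n) = (p−1)(q−1) = n − (p+q) + 1, so p + q = 5609 − 5460 + 1 = 150.
p and q are the roots of t² − 150t + 5609 = 0.
Discriminant: 150² − 4·5609 = 22500 − 22436 = 64; √64 = 8.
q = (150 − 8)/2 = 71, p = (150 + 8)/2 = 79.
Check: 71 · 79 = 5609.

71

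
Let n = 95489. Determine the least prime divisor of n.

17

95489 is odd.
Digit sum 35, not divisible by 3.
Ends in 9: not divisible by 5.
7: 95489 = 7·13641 + 2
11: 95489 = 11·8680 + 9
13: 95489 = 13·7345 + 4
17: 95489 = 17·5617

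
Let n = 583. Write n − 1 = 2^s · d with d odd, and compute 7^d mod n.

583 − 1 = 582 = 2^1 · 291, so d = 291.
7^1 ≡ 7 (mod 583)
7^2 ≡ 7^2 = 49 ≡ 49 (mod 583)
7^4 ≡ 49^2 = 2401 ≡ 69 (mod 583)
7^8 ≡ 69^2 = 4761 ≡ 97 (mod 583)
7^16 ≡ 97^2 = 9409 ≡ 81 (mod 583)
7^32 ≡ 81^2 = 6561 ≡ 148 (mod 583)
7^64 ≡ 148^2 = 21904 ≡ 333 (mod 583)
7^128 ≡ 333^2 = 110889 ≡ 119 (mod 583)
7^256 ≡ 119^2 = 14161 ≡ 169 (mod 583)
291 = 256 + 32 + 2 + 1 in binary powers of 2.
So 7^291 ≡ 169 · 148 · 49 · 7 ≡ 271 (mod 583).
Squaring chain: 271; never reaches −1, so base 7 is a Miller–Rabin witness that 583 is composite.

271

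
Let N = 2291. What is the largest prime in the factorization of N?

2291 = 29 · 79
79 is prime.
So 2291 = 29 · 79; the largest prime factor is 79.

79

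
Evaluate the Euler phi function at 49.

Factor: 49 = 7^2.
φ(49) = 7^1·(7−1) = 42.

42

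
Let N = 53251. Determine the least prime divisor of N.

53251 is odd.
Digit sum 16, not divisible by 3.
Ends in 1: not divisible by 5.
7: 53251 = 7·7607 + 2
11: 53251 = 11·4841

11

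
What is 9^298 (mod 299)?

9

9^1 ≡ 9 (mod 299)
9^2 ≡ 9^2 = 81 ≡ 81 (mod 299)
9^4 ≡ 81^2 = 6561 ≡ 282 (mod 299)
9^8 ≡ 282^2 = 79524 ≡ 289 (mod 299)
9^16 ≡ 289^2 = 83521 ≡ 100 (mod 299)
9^32 ≡ 100^2 = 10000 ≡ 133 (mod 299)
9^64 ≡ 133^2 = 17689 ≡ 48 (mod 299)
9^128 ≡ 48^2 = 2304 ≡ 211 (mod 299)
9^256 ≡ 211^2 = 44521 ≡ 269 (mod 299)
298 = 256 + 32 + 8 + 2 in binary powers of 2.
So 9^298 ≡ 269 · 133 · 289 · 81 ≡ 9 (mod 299).
Since 9 ≠ 1, base 9 is a Fermat witness: 299 is composite.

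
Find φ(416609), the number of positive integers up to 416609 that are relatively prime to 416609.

Factor: 416609 = 31 · 89 · 151.
φ(416609) = (31−1) · (89−1) · (151−1) = 30 · 88 · 150 = 396000.

396000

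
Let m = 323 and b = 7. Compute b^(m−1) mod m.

7^1 ≡ 7 (mod 323)
7^2 ≡ 7^2 = 49 ≡ 49 (mod 323)
7^4 ≡ 49^2 = 2401 ≡ 140 (mod 323)
7^8 ≡ 140^2 = 19600 ≡ 220 (mod 323)
7^16 ≡ 220^2 = 48400 ≡ 273 (mod 323)
7^32 ≡ 273^2 = 74529 ≡ 239 (mod 323)
7^64 ≡ 239^2 = 57121 ≡ 273 (mod 323)
7^128 ≡ 273^2 = 74529 ≡ 239 (mod 323)
7^256 ≡ 239^2 = 57121 ≡ 273 (mod 323)
322 = 256 + 64 + 2 in binary powers of 2.
So 7^322 ≡ 273 · 273 · 49 ≡ 83 (mod 323).
Since 83 ≠ 1, base 7 is a Fermat witness: 323 is composite.

83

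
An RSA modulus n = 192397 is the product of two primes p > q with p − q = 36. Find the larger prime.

457

Since p = q + 36, we have 192397 = q(q + 36), so q² + 36q − 192397 = 0.
Discriminant: 36² + 4·192397 = 1296 + 769588 = 770884; √770884 = 878.
q = (−36 + 878)/2 = 421, and p = q + 36 = 457.
Check: 421 · 457 = 192397.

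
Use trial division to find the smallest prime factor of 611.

611 is odd.
Digit sum 8, not divisible by 3.
Ends in 1: not divisible by 5.
7: 611 = 7·87 + 2
11: 611 = 11·55 + 6
13: 611 = 13·47

13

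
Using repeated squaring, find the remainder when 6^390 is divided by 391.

6^1 ≡ 6 (mod 391)
6^2 ≡ 6^2 = 36 ≡ 36 (mod 391)
6^4 ≡ 36^2 = 1296 ≡ 123 (mod 391)
6^8 ≡ 123^2 = 15129 ≡ 271 (mod 391)
6^16 ≡ 271^2 = 73441 ≡ 324 (mod 391)
6^32 ≡ 324^2 = 104976 ≡ 188 (mod 391)
6^64 ≡ 188^2 = 35344 ≡ 154 (mod 391)
6^128 ≡ 154^2 = 23716 ≡ 256 (mod 391)
6^256 ≡ 256^2 = 65536 ≡ 239 (mod 391)
390 = 256 + 128 + 4 + 2 in binary powers of 2.
So 6^390 ≡ 239 · 256 · 123 · 36 ≡ 25 (mod 391).
Since 25 ≠ 1, base 6 is a Fermat witness: 391 is composite.

25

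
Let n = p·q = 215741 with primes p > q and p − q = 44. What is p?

487

Since p = q + 44, we have 215741 = q(q + 44), so q² + 44q − 215741 = 0.
Discriminant: 44² + 4·215741 = 1936 + 862964 = 864900; √864900 = 930.
q = (−44 + 930)/2 = 443, and p = q + 44 = 487.
Check: 443 · 487 = 215741.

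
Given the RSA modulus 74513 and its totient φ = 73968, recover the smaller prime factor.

φ(n) = (p−1)(q−1) = n − (p+q) + 1, so p + q = 74513 − 73968 + 1 = 546.
p and q are the roots of t² − 546t + 74513 = 0.
Discriminant: 546² − 4·74513 = 298116 − 298052 = 64; √64 = 8.
q = (546 − 8)/2 = 269, p = (546 + 8)/2 = 277.
Check: 269 · 277 = 74513.

269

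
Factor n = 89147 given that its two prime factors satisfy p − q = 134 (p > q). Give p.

373

Since p = q + 134, we have 89147 = q(q + 134), so q² + 134q − 89147 = 0.
Discriminant: 134² + 4·89147 = 17956 + 356588 = 374544; √374544 = 612.
q = (−134 + 612)/2 = 239, and p = q + 134 = 373.
Check: 239 · 373 = 89147.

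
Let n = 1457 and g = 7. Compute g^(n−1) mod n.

7^1 ≡ 7 (mod 1457)
7^2 ≡ 7^2 = 49 ≡ 49 (mod 1457)
7^4 ≡ 49^2 = 2401 ≡ 944 (mod 1457)
7^8 ≡ 944^2 = 891136 ≡ 909 (mod 1457)
7^16 ≡ 909^2 = 826281 ≡ 162 (mod 1457)
7^32 ≡ 162^2 = 26244 ≡ 18 (mod 1457)
7^64 ≡ 18^2 = 324 ≡ 324 (mod 1457)
7^128 ≡ 324^2 = 104976 ≡ 72 (mod 1457)
7^256 ≡ 72^2 = 5184 ≡ 813 (mod 1457)
7^512 ≡ 813^2 = 660969 ≡ 948 (mod 1457)
7^1024 ≡ 948^2 = 898704 ≡ 1192 (mod 1457)
1456 = 1024 + 256 + 128 + 32 + 16 in binary powers of 2.
So 7^1456 ≡ 1192 · 813 · 72 · 18 · 162 ≡ 1278 (mod 1457).
Since 1278 ≠ 1, base 7 is a Fermat witness: 1457 is composite.

1278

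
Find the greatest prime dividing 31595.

89

31595 = 5 · 6319
6319 = 71 · 89
89 is prime.
So 31595 = 5 · 71 · 89; the largest prime factor is 89.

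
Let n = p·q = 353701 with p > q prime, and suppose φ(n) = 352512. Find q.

φ(n) = (p−1)(q−1) = n − (p+q) + 1, so p + q = 353701 − 352512 + 1 = 1190.
p and q are the roots of t² − 1190t + 353701 = 0.
Discriminant: 1190² − 4·353701 = 1416100 − 1414804 = 1296; √1296 = 36.
q = (1190 − 36)/2 = 577, p = (1190 + 36)/2 = 613.
Check: 577 · 613 = 353701.

577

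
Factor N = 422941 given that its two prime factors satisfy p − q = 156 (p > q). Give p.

Since p = q + 156, we have 422941 = q(q + 156), so q² + 156q − 422941 = 0.
Discriminant: 156² + 4·422941 = 24336 + 1691764 = 1716100; √1716100 = 1310.
q = (−156 + 1310)/2 = 577, and p = q + 156 = 733.
Check: 577 · 733 = 422941.

733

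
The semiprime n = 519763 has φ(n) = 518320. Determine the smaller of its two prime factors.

683

φ(n) = (p−1)(q−1) = n − (p+q) + 1, so p + q = 519763 − 518320 + 1 = 1444.
p and q are the roots of t² − 1444t + 519763 = 0.
Discriminant: 1444² − 4·519763 = 2085136 − 2079052 = 6084; √6084 = 78.
q = (1444 − 78)/2 = 683, p = (1444 + 78)/2 = 761.
Check: 683 · 761 = 519763.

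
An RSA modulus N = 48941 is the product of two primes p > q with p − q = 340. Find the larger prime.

449

Since p = q + 340, we have 48941 = q(q + 340), so q² + 340q − 48941 = 0.
Discriminant: 340² + 4·48941 = 115600 + 195764 = 311364; √311364 = 558.
q = (−340 + 558)/2 = 109, and p = q + 340 = 449.
Check: 109 · 449 = 48941.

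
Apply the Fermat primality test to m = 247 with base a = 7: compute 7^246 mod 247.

7^1 ≡ 7 (mod 247)
7^2 ≡ 7^2 = 49 ≡ 49 (mod 247)
7^4 ≡ 49^2 = 2401 ≡ 178 (mod 247)
7^8 ≡ 178^2 = 31684 ≡ 68 (mod 247)
7^16 ≡ 68^2 = 4624 ≡ 178 (mod 247)
7^32 ≡ 178^2 = 31684 ≡ 68 (mod 247)
7^64 ≡ 68^2 = 4624 ≡ 178 (mod 247)
7^128 ≡ 178^2 = 31684 ≡ 68 (mod 247)
246 = 128 + 64 + 32 + 16 + 4 + 2 in binary powers of 2.
So 7^246 ≡ 68 · 178 · 68 · 178 · 178 · 49 ≡ 77 (mod 247).
Since 77 ≠ 1, base 7 is a Fermat witness: 247 is composite.

77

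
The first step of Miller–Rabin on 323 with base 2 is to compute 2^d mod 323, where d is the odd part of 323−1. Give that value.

257

323 − 1 = 322 = 2^1 · 161, so d = 161.
2^1 ≡ 2 (mod 323)
2^2 ≡ 2^2 = 4 ≡ 4 (mod 323)
2^4 ≡ 4^2 = 16 ≡ 16 (mod 323)
2^8 ≡ 16^2 = 256 ≡ 256 (mod 323)
2^16 ≡ 256^2 = 65536 ≡ 290 (mod 323)
2^32 ≡ 290^2 = 84100 ≡ 120 (mod 323)
2^64 ≡ 120^2 = 14400 ≡ 188 (mod 323)
2^128 ≡ 188^2 = 35344 ≡ 137 (mod 323)
161 = 128 + 32 + 1 in binary powers of 2.
So 2^161 ≡ 137 · 120 · 2 ≡ 257 (mod 323).
Squaring chain: 257; never reaches −1, so base 2 is a Miller–Rabin witness that 323 is composite.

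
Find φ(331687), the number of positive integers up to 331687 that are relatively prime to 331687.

307584

Factor: 331687 = 17 · 109 · 179.
φ(331687) = (17−1) · (109−1) · (179−1) = 16 · 108 · 178 = 307584.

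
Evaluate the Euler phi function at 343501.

320400

Factor: 343501 = 19 · 101 · 179.
φ(343501) = (19−1) · (101−1) · (179−1) = 18 · 100 · 178 = 320400.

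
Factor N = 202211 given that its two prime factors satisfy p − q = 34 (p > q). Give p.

Since p = q + 34, we have 202211 = q(q + 34), so q² + 34q − 202211 = 0.
Discriminant: 34² + 4·202211 = 1156 + 808844 = 810000; √810000 = 900.
q = (−34 + 900)/2 = 433, and p = q + 34 = 467.
Check: 433 · 467 = 202211.

467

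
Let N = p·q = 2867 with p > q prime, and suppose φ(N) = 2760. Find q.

47

φ(n) = (p−1)(q−1) = n − (p+q) + 1, so p + q = 2867 − 2760 + 1 = 108.
p and q are the roots of t² − 108t + 2867 = 0.
Discriminant: 108² − 4·2867 = 11664 − 11468 = 196; √196 = 14.
q = (108 − 14)/2 = 47, p = (108 + 14)/2 = 61.
Check: 47 · 61 = 2867.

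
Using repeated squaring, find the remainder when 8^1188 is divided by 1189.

8^1 ≡ 8 (mod 1189)
8^2 ≡ 8^2 = 64 ≡ 64 (mod 1189)
8^4 ≡ 64^2 = 4096 ≡ 529 (mod 1189)
8^8 ≡ 529^2 = 279841 ≡ 426 (mod 1189)
8^16 ≡ 426^2 = 181476 ≡ 748 (mod 1189)
8^32 ≡ 748^2 = 559504 ≡ 674 (mod 1189)
8^64 ≡ 674^2 = 454276 ≡ 78 (mod 1189)
8^128 ≡ 78^2 = 6084 ≡ 139 (mod 1189)
8^256 ≡ 139^2 = 19321 ≡ 297 (mod 1189)
8^512 ≡ 297^2 = 88209 ≡ 223 (mod 1189)
8^1024 ≡ 223^2 = 49729 ≡ 980 (mod 1189)
1188 = 1024 + 128 + 32 + 4 in binary powers of 2.
So 8^1188 ≡ 980 · 139 · 674 · 529 ≡ 836 (mod 1189).
Since 836 ≠ 1, base 8 is a Fermat witness: 1189 is composite.

836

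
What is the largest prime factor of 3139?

3139 = 43 · 73
73 is prime.
So 3139 = 43 · 73; the largest prime factor is 73.

73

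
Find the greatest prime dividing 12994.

12994 = 2 · 6497
6497 = 73 · 89
89 is prime.
So 12994 = 2 · 73 · 89; the largest prime factor is 89.

89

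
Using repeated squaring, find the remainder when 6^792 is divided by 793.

508

6^1 ≡ 6 (mod 793)
6^2 ≡ 6^2 = 36 ≡ 36 (mod 793)
6^4 ≡ 36^2 = 1296 ≡ 503 (mod 793)
6^8 ≡ 503^2 = 253009 ≡ 42 (mod 793)
6^16 ≡ 42^2 = 1764 ≡ 178 (mod 793)
6^32 ≡ 178^2 = 31684 ≡ 757 (mod 793)
6^64 ≡ 757^2 = 573049 ≡ 503 (mod 793)
6^128 ≡ 503^2 = 253009 ≡ 42 (mod 793)
6^256 ≡ 42^2 = 1764 ≡ 178 (mod 793)
6^512 ≡ 178^2 = 31684 ≡ 757 (mod 793)
792 = 512 + 256 + 16 + 8 in binary powers of 2.
So 6^792 ≡ 757 · 178 · 178 · 42 ≡ 508 (mod 793).
Since 508 ≠ 1, base 6 is a Fermat witness: 793 is composite.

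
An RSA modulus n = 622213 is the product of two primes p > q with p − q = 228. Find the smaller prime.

683

Since p = q + 228, we have 622213 = q(q + 228), so q² + 228q − 622213 = 0.
Discriminant: 228² + 4·622213 = 51984 + 2488852 = 2540836; √2540836 = 1594.
q = (−228 + 1594)/2 = 683, and p = q + 228 = 911.
Check: 683 · 911 = 622213.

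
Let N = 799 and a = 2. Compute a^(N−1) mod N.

2^1 ≡ 2 (mod 799)
2^2 ≡ 2^2 = 4 ≡ 4 (mod 799)
2^4 ≡ 4^2 = 16 ≡ 16 (mod 799)
2^8 ≡ 16^2 = 256 ≡ 256 (mod 799)
2^16 ≡ 256^2 = 65536 ≡ 18 (mod 799)
2^32 ≡ 18^2 = 324 ≡ 324 (mod 799)
2^64 ≡ 324^2 = 104976 ≡ 307 (mod 799)
2^128 ≡ 307^2 = 94249 ≡ 766 (mod 799)
2^256 ≡ 766^2 = 586756 ≡ 290 (mod 799)
2^512 ≡ 290^2 = 84100 ≡ 205 (mod 799)
798 = 512 + 256 + 16 + 8 + 4 + 2 in binary powers of 2.
So 2^798 ≡ 205 · 290 · 18 · 256 · 16 · 4 ≡ 676 (mod 799).
Since 676 ≠ 1, base 2 is a Fermat witness: 799 is composite.

676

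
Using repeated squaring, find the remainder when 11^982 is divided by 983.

1

11^1 ≡ 11 (mod 983)
11^2 ≡ 11^2 = 121 ≡ 121 (mod 983)
11^4 ≡ 121^2 = 14641 ≡ 879 (mod 983)
11^8 ≡ 879^2 = 772641 ≡ 3 (mod 983)
11^16 ≡ 3^2 = 9 ≡ 9 (mod 983)
11^32 ≡ 9^2 = 81 ≡ 81 (mod 983)
11^64 ≡ 81^2 = 6561 ≡ 663 (mod 983)
11^128 ≡ 663^2 = 439569 ≡ 168 (mod 983)
11^256 ≡ 168^2 = 28224 ≡ 700 (mod 983)
11^512 ≡ 700^2 = 490000 ≡ 466 (mod 983)
982 = 512 + 256 + 128 + 64 + 16 + 4 + 2 in binary powers of 2.
So 11^982 ≡ 466 · 700 · 168 · 663 · 9 · 879 · 121 ≡ 1 (mod 983).
Since the result is 1, base 11 gives no evidence that 983 is composite.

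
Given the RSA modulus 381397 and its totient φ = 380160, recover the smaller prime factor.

φ(n) = (p−1)(q−1) = n − (p+q) + 1, so p + q = 381397 − 380160 + 1 = 1238.
p and q are the roots of t² − 1238t + 381397 = 0.
Discriminant: 1238² − 4·381397 = 1532644 − 1525588 = 7056; √7056 = 84.
q = (1238 − 84)/2 = 577, p = (1238 + 84)/2 = 661.
Check: 577 · 661 = 381397.

577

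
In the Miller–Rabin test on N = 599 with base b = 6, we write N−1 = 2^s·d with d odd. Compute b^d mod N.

1

599 − 1 = 598 = 2^1 · 299, so d = 299.
6^1 ≡ 6 (mod 599)
6^2 ≡ 6^2 = 36 ≡ 36 (mod 599)
6^4 ≡ 36^2 = 1296 ≡ 98 (mod 599)
6^8 ≡ 98^2 = 9604 ≡ 20 (mod 599)
6^16 ≡ 20^2 = 400 ≡ 400 (mod 599)
6^32 ≡ 400^2 = 160000 ≡ 67 (mod 599)
6^64 ≡ 67^2 = 4489 ≡ 296 (mod 599)
6^128 ≡ 296^2 = 87616 ≡ 162 (mod 599)
6^256 ≡ 162^2 = 26244 ≡ 487 (mod 599)
299 = 256 + 32 + 8 + 2 + 1 in binary powers of 2.
So 6^299 ≡ 487 · 67 · 20 · 36 · 6 ≡ 1 (mod 599).
Since 6^d ≡ 1 (mod 599), base 6 does not prove 599 composite.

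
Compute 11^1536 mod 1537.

1022

11^1 ≡ 11 (mod 1537)
11^2 ≡ 11^2 = 121 ≡ 121 (mod 1537)
11^4 ≡ 121^2 = 14641 ≡ 808 (mod 1537)
11^8 ≡ 808^2 = 652864 ≡ 1176 (mod 1537)
11^16 ≡ 1176^2 = 1382976 ≡ 1213 (mod 1537)
11^32 ≡ 1213^2 = 1471369 ≡ 460 (mod 1537)
11^64 ≡ 460^2 = 211600 ≡ 1031 (mod 1537)
11^128 ≡ 1031^2 = 1062961 ≡ 894 (mod 1537)
11^256 ≡ 894^2 = 799236 ≡ 1533 (mod 1537)
11^512 ≡ 1533^2 = 2350089 ≡ 16 (mod 1537)
11^1024 ≡ 16^2 = 256 ≡ 256 (mod 1537)
1536 = 1024 + 512 in binary powers of 2.
So 11^1536 ≡ 256 · 16 ≡ 1022 (mod 1537).
Since 1022 ≠ 1, base 11 is a Fermat witness: 1537 is composite.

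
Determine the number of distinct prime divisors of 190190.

190190 = 2 · 95095
95095 = 5 · 19019
19019 = 7 · 2717
2717 = 11 · 247
247 = 13 · 19
190190 = 2 · 5 · 7 · 11 · 13 · 19, which has 6 distinct prime factors.

6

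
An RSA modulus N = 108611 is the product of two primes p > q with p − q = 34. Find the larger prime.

Since p = q + 34, we have 108611 = q(q + 34), so q² + 34q − 108611 = 0.
Discriminant: 34² + 4·108611 = 1156 + 434444 = 435600; √435600 = 660.
q = (−34 + 660)/2 = 313, and p = q + 34 = 347.
Check: 313 · 347 = 108611.

347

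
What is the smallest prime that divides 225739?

19

225739 is odd.
Digit sum 28, not divisible by 3.
Ends in 9: not divisible by 5.
7: 225739 = 7·32248 + 3
11: 225739 = 11·20521 + 8
13: 225739 = 13·17364 + 7
17: 225739 = 17·13278 + 13
19: 225739 = 19·11881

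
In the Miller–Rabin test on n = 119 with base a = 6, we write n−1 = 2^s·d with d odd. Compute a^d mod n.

119 − 1 = 118 = 2^1 · 59, so d = 59.
6^1 ≡ 6 (mod 119)
6^2 ≡ 6^2 = 36 ≡ 36 (mod 119)
6^4 ≡ 36^2 = 1296 ≡ 106 (mod 119)
6^8 ≡ 106^2 = 11236 ≡ 50 (mod 119)
6^16 ≡ 50^2 = 2500 ≡ 1 (mod 119)
6^32 ≡ 1^2 = 1 ≡ 1 (mod 119)
59 = 32 + 16 + 8 + 2 + 1 in binary powers of 2.
So 6^59 ≡ 1 · 1 · 50 · 36 · 6 ≡ 90 (mod 119).
Squaring chain: 90; never reaches −1, so base 6 is a Miller–Rabin witness that 119 is composite.

90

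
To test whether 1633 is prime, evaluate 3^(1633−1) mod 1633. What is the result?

288

3^1 ≡ 3 (mod 1633)
3^2 ≡ 3^2 = 9 ≡ 9 (mod 1633)
3^4 ≡ 9^2 = 81 ≡ 81 (mod 1633)
3^8 ≡ 81^2 = 6561 ≡ 29 (mod 1633)
3^16 ≡ 29^2 = 841 ≡ 841 (mod 1633)
3^32 ≡ 841^2 = 707281 ≡ 192 (mod 1633)
3^64 ≡ 192^2 = 36864 ≡ 938 (mod 1633)
3^128 ≡ 938^2 = 879844 ≡ 1290 (mod 1633)
3^256 ≡ 1290^2 = 1664100 ≡ 73 (mod 1633)
3^512 ≡ 73^2 = 5329 ≡ 430 (mod 1633)
3^1024 ≡ 430^2 = 184900 ≡ 371 (mod 1633)
1632 = 1024 + 512 + 64 + 32 in binary powers of 2.
So 3^1632 ≡ 371 · 430 · 938 · 192 ≡ 288 (mod 1633).
Since 288 ≠ 1, base 3 is a Fermat witness: 1633 is composite.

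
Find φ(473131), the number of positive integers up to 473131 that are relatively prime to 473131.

Factor: 473131 = 53 · 79 · 113.
φ(473131) = (53−1) · (79−1) · (113−1) = 52 · 78 · 112 = 454272.

454272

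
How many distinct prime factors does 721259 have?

5

721259 = 7 · 103037
103037 = 11 · 9367
9367 = 17 · 551
551 = 19 · 29
721259 = 7 · 11 · 17 · 19 · 29, which has 5 distinct prime factors.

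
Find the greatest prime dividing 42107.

42107 = 13 · 3239
3239 = 41 · 79
79 is prime.
So 42107 = 13 · 41 · 79; the largest prime factor is 79.

79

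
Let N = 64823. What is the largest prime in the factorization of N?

64823 = 11 · 5893
5893 = 71 · 83
83 is prime.
So 64823 = 11 · 71 · 83; the largest prime factor is 83.

83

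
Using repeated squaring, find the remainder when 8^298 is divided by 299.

77

8^1 ≡ 8 (mod 299)
8^2 ≡ 8^2 = 64 ≡ 64 (mod 299)
8^4 ≡ 64^2 = 4096 ≡ 209 (mod 299)
8^8 ≡ 209^2 = 43681 ≡ 27 (mod 299)
8^16 ≡ 27^2 = 729 ≡ 131 (mod 299)
8^32 ≡ 131^2 = 17161 ≡ 118 (mod 299)
8^64 ≡ 118^2 = 13924 ≡ 170 (mod 299)
8^128 ≡ 170^2 = 28900 ≡ 196 (mod 299)
8^256 ≡ 196^2 = 38416 ≡ 144 (mod 299)
298 = 256 + 32 + 8 + 2 in binary powers of 2.
So 8^298 ≡ 144 · 118 · 27 · 64 ≡ 77 (mod 299).
Since 77 ≠ 1, base 8 is a Fermat witness: 299 is composite.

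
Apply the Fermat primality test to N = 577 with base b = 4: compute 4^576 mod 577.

4^1 ≡ 4 (mod 577)
4^2 ≡ 4^2 = 16 ≡ 16 (mod 577)
4^4 ≡ 16^2 = 256 ≡ 256 (mod 577)
4^8 ≡ 256^2 = 65536 ≡ 335 (mod 577)
4^16 ≡ 335^2 = 112225 ≡ 287 (mod 577)
4^32 ≡ 287^2 = 82369 ≡ 435 (mod 577)
4^64 ≡ 435^2 = 189225 ≡ 546 (mod 577)
4^128 ≡ 546^2 = 298116 ≡ 384 (mod 577)
4^256 ≡ 384^2 = 147456 ≡ 321 (mod 577)
4^512 ≡ 321^2 = 103041 ≡ 335 (mod 577)
576 = 512 + 64 in binary powers of 2.
So 4^576 ≡ 335 · 546 ≡ 1 (mod 577).
Since the result is 1, base 4 gives no evidence that 577 is composite.

1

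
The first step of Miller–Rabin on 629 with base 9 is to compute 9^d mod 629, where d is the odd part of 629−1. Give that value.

382

629 − 1 = 628 = 2^2 · 157, so d = 157.
9^1 ≡ 9 (mod 629)
9^2 ≡ 9^2 = 81 ≡ 81 (mod 629)
9^4 ≡ 81^2 = 6561 ≡ 271 (mod 629)
9^8 ≡ 271^2 = 73441 ≡ 477 (mod 629)
9^16 ≡ 477^2 = 227529 ≡ 460 (mod 629)
9^32 ≡ 460^2 = 211600 ≡ 256 (mod 629)
9^64 ≡ 256^2 = 65536 ≡ 120 (mod 629)
9^128 ≡ 120^2 = 14400 ≡ 562 (mod 629)
157 = 128 + 16 + 8 + 4 + 1 in binary powers of 2.
So 9^157 ≡ 562 · 460 · 477 · 271 · 9 ≡ 382 (mod 629).
Squaring chain: 382 → 625; never reaches −1, so base 9 is a Miller–Rabin witness that 629 is composite.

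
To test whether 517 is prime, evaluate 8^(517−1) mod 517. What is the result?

410

8^1 ≡ 8 (mod 517)
8^2 ≡ 8^2 = 64 ≡ 64 (mod 517)
8^4 ≡ 64^2 = 4096 ≡ 477 (mod 517)
8^8 ≡ 477^2 = 227529 ≡ 49 (mod 517)
8^16 ≡ 49^2 = 2401 ≡ 333 (mod 517)
8^32 ≡ 333^2 = 110889 ≡ 251 (mod 517)
8^64 ≡ 251^2 = 63001 ≡ 444 (mod 517)
8^128 ≡ 444^2 = 197136 ≡ 159 (mod 517)
8^256 ≡ 159^2 = 25281 ≡ 465 (mod 517)
8^512 ≡ 465^2 = 216225 ≡ 119 (mod 517)
516 = 512 + 4 in binary powers of 2.
So 8^516 ≡ 119 · 477 ≡ 410 (mod 517).
Since 410 ≠ 1, base 8 is a Fermat witness: 517 is composite.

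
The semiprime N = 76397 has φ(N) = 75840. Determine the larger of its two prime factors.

φ(n) = (p−1)(q−1) = n − (p+q) + 1, so p + q = 76397 − 75840 + 1 = 558.
p and q are the roots of t² − 558t + 76397 = 0.
Discriminant: 558² − 4·76397 = 311364 − 305588 = 5776; √5776 = 76.
q = (558 − 76)/2 = 241, p = (558 + 76)/2 = 317.
Check: 241 · 317 = 76397.

317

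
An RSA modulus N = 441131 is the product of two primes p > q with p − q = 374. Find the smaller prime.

503

Since p = q + 374, we have 441131 = q(q + 374), so q² + 374q − 441131 = 0.
Discriminant: 374² + 4·441131 = 139876 + 1764524 = 1904400; √1904400 = 1380.
q = (−374 + 1380)/2 = 503, and p = q + 374 = 877.
Check: 503 · 877 = 441131.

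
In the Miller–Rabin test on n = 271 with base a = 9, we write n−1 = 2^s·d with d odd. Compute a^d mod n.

1

271 − 1 = 270 = 2^1 · 135, so d = 135.
9^1 ≡ 9 (mod 271)
9^2 ≡ 9^2 = 81 ≡ 81 (mod 271)
9^4 ≡ 81^2 = 6561 ≡ 57 (mod 271)
9^8 ≡ 57^2 = 3249 ≡ 268 (mod 271)
9^16 ≡ 268^2 = 71824 ≡ 9 (mod 271)
9^32 ≡ 9^2 = 81 ≡ 81 (mod 271)
9^64 ≡ 81^2 = 6561 ≡ 57 (mod 271)
9^128 ≡ 57^2 = 3249 ≡ 268 (mod 271)
135 = 128 + 4 + 2 + 1 in binary powers of 2.
So 9^135 ≡ 268 · 57 · 81 · 9 ≡ 1 (mod 271).
Since 9^d ≡ 1 (mod 271), base 9 does not prove 271 composite.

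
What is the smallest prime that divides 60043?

97

60043 is odd.
Digit sum 13, not divisible by 3.
Ends in 3: not divisible by 5.
7: 60043 = 7·8577 + 4
11: 60043 = 11·5458 + 5
13: 60043 = 13·4618 + 9
17: 60043 = 17·3531 + 16
19: 60043 = 19·3160 + 3
23: 60043 = 23·2610 + 13
29: 60043 = 29·2070 + 13
31: 60043 = 31·1936 + 27
37: 60043 = 37·1622 + 29
41: 60043 = 41·1464 + 19
43: 60043 = 43·1396 + 15
47: 60043 = 47·1277 + 24
53: 60043 = 53·1132 + 47
59: 60043 = 59·1017 + 40
61: 60043 = 61·984 + 19
67: 60043 = 67·896 + 11
71: 60043 = 71·845 + 48
73: 60043 = 73·822 + 37
79: 60043 = 79·760 + 3
83: 60043 = 83·723 + 34
89: 60043 = 89·674 + 57
97: 60043 = 97·619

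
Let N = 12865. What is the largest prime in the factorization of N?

12865 = 5 · 2573
2573 = 31 · 83
83 is prime.
So 12865 = 5 · 31 · 83; the largest prime factor is 83.

83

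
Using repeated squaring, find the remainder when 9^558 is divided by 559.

9^1 ≡ 9 (mod 559)
9^2 ≡ 9^2 = 81 ≡ 81 (mod 559)
9^4 ≡ 81^2 = 6561 ≡ 412 (mod 559)
9^8 ≡ 412^2 = 169744 ≡ 367 (mod 559)
9^16 ≡ 367^2 = 134689 ≡ 529 (mod 559)
9^32 ≡ 529^2 = 279841 ≡ 341 (mod 559)
9^64 ≡ 341^2 = 116281 ≡ 9 (mod 559)
9^128 ≡ 9^2 = 81 ≡ 81 (mod 559)
9^256 ≡ 81^2 = 6561 ≡ 412 (mod 559)
9^512 ≡ 412^2 = 169744 ≡ 367 (mod 559)
558 = 512 + 32 + 8 + 4 + 2 in binary powers of 2.
So 9^558 ≡ 367 · 341 · 367 · 412 · 81 ≡ 274 (mod 559).
Since 274 ≠ 1, base 9 is a Fermat witness: 559 is composite.

274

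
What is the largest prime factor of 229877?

73

229877 = 47 · 4891
4891 = 67 · 73
73 is prime.
So 229877 = 47 · 67 · 73; the largest prime factor is 73.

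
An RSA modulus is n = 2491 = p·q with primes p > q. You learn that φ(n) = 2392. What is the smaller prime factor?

φ(n) = (p−1)(q−1) = n − (p+q) + 1, so p + q = 2491 − 2392 + 1 = 100.
p and q are the roots of t² − 100t + 2491 = 0.
Discriminant: 100² − 4·2491 = 10000 − 9964 = 36; √36 = 6.
q = (100 − 6)/2 = 47, p = (100 + 6)/2 = 53.
Check: 47 · 53 = 2491.

47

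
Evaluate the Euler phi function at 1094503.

1058304

Factor: 1094503 = 53 · 107 · 193.
φ(1094503) = (53−1) · (107−1) · (193−1) = 52 · 106 · 192 = 1058304.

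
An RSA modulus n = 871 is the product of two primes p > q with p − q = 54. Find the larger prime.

Since p = q + 54, we have 871 = q(q + 54), so q² + 54q − 871 = 0.
Discriminant: 54² + 4·871 = 2916 + 3484 = 6400; √6400 = 80.
q = (−54 + 80)/2 = 13, and p = q + 54 = 67.
Check: 13 · 67 = 871.

67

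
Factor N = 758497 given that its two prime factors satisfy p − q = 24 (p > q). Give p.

883

Since p = q + 24, we have 758497 = q(q + 24), so q² + 24q − 758497 = 0.
Discriminant: 24² + 4·758497 = 576 + 3033988 = 3034564; √3034564 = 1742.
q = (−24 + 1742)/2 = 859, and p = q + 24 = 883.
Check: 859 · 883 = 758497.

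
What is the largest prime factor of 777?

37

777 = 3 · 259
259 = 7 · 37
37 is prime.
So 777 = 3 · 7 · 37; the largest prime factor is 37.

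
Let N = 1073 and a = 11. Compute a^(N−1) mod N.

248

11^1 ≡ 11 (mod 1073)
11^2 ≡ 11^2 = 121 ≡ 121 (mod 1073)
11^4 ≡ 121^2 = 14641 ≡ 692 (mod 1073)
11^8 ≡ 692^2 = 478864 ≡ 306 (mod 1073)
11^16 ≡ 306^2 = 93636 ≡ 285 (mod 1073)
11^32 ≡ 285^2 = 81225 ≡ 750 (mod 1073)
11^64 ≡ 750^2 = 562500 ≡ 248 (mod 1073)
11^128 ≡ 248^2 = 61504 ≡ 343 (mod 1073)
11^256 ≡ 343^2 = 117649 ≡ 692 (mod 1073)
11^512 ≡ 692^2 = 478864 ≡ 306 (mod 1073)
11^1024 ≡ 306^2 = 93636 ≡ 285 (mod 1073)
1072 = 1024 + 32 + 16 in binary powers of 2.
So 11^1072 ≡ 285 · 750 · 285 ≡ 248 (mod 1073).
Since 248 ≠ 1, base 11 is a Fermat witness: 1073 is composite.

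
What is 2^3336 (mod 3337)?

2^1 ≡ 2 (mod 3337)
2^2 ≡ 2^2 = 4 ≡ 4 (mod 3337)
2^4 ≡ 4^2 = 16 ≡ 16 (mod 3337)
2^8 ≡ 16^2 = 256 ≡ 256 (mod 3337)
2^16 ≡ 256^2 = 65536 ≡ 2133 (mod 3337)
2^32 ≡ 2133^2 = 4549689 ≡ 1358 (mod 3337)
2^64 ≡ 1358^2 = 1844164 ≡ 2140 (mod 3337)
2^128 ≡ 2140^2 = 4579600 ≡ 1236 (mod 3337)
2^256 ≡ 1236^2 = 1527696 ≡ 2687 (mod 3337)
2^512 ≡ 2687^2 = 7219969 ≡ 2038 (mod 3337)
2^1024 ≡ 2038^2 = 4153444 ≡ 2216 (mod 3337)
2^2048 ≡ 2216^2 = 4910656 ≡ 1929 (mod 3337)
3336 = 2048 + 1024 + 256 + 8 in binary powers of 2.
So 2^3336 ≡ 1929 · 2216 · 2687 · 256 ≡ 1835 (mod 3337).
Since 1835 ≠ 1, base 2 is a Fermat witness: 3337 is composite.

1835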